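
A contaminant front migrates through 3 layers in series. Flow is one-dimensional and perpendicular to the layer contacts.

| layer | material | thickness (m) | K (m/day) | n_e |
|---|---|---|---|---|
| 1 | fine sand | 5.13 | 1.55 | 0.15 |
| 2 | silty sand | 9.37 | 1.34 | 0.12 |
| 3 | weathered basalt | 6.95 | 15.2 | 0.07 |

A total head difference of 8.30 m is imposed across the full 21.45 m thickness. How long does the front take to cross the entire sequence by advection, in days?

3.09

With flow normal to the layers, continuity requires the same specific discharge q through every layer.
Σ(b_i/K_i) = 5.13/1.55 + 9.37/1.34 + 6.95/15.2 = 10.76 d.
q = Δh / Σ(b_i/K_i) = 8.30 / 10.76 = 0.7714 m/day.
In each layer the seepage velocity is v_i = q/n_i, so the layer transit time is t_i = b_i·n_i / q:
  layer 1 (fine sand): t_1 = 5.13 × 0.15 / 0.7714 = 0.9975 d
  layer 2 (silty sand): t_2 = 9.37 × 0.12 / 0.7714 = 1.458 d
  layer 3 (weathered basalt): t_3 = 6.95 × 0.07 / 0.7714 = 0.6307 d
Total t = Σ t_i = 3.086 days.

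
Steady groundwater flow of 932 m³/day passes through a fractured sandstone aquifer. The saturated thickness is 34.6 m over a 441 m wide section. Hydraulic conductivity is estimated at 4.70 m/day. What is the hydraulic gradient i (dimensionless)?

Cross-sectional area A = 441 × 34.6 = 15259 m².
From Q = K·A·i, i = Q / (K·A) = 932 / (4.700 × 15259) = 0.01300.

0.0130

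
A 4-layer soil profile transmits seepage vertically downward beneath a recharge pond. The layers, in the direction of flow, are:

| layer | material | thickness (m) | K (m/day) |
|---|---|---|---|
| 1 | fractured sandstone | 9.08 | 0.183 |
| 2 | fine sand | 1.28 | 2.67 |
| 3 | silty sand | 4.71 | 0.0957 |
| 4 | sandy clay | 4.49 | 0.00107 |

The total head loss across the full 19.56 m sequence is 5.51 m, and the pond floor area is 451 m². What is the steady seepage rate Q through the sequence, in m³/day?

0.579

Flow is perpendicular to layering, so the layers act in series and the equivalent K is the thickness-weighted harmonic mean.
Total thickness L = 9.08 + 1.28 + 4.71 + 4.49 = 19.56 m.
Σ(b_i/K_i) = 9.08/0.183 + 1.28/2.67 + 4.71/0.0957 + 4.49/0.00107 = 4296 d.
K_eq = L / Σ(b_i/K_i) = 19.56 / 4296 = 0.004554 m/day.
Q = K_eq · A · (Δh/L) = 0.004554 × 451 × (5.51/19.56) = 0.5785 m³/day.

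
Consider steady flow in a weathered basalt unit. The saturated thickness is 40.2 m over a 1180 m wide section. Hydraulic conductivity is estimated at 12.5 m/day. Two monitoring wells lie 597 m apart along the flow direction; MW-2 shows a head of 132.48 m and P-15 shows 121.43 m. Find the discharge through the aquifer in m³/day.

Cross-sectional area A = 1180 × 40.2 = 47436 m².
Hydraulic gradient i = (132.48 − 121.43) / 597 = 11.05 / 597 = 0.01851.
Darcy's law: Q = K · A · i = 12.50 × 47436 × 0.01851 = 10975 m³/day.

11000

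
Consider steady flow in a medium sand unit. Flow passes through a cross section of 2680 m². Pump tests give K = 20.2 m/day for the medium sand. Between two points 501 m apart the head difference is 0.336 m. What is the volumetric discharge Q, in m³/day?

36.3

Hydraulic gradient i = Δh / L = 0.336 / 501 = 0.0006707.
Darcy's law: Q = K · A · i = 20.20 × 2680 × 0.0006707 = 36.31 m³/day.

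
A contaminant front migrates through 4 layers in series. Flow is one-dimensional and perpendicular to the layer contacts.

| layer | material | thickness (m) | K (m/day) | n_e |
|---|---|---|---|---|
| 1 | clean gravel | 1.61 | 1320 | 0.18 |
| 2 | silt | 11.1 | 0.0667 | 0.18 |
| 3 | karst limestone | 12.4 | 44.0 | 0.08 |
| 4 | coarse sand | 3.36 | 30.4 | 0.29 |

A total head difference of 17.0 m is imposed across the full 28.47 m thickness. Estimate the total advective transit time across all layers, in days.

With flow normal to the layers, continuity requires the same specific discharge q through every layer.
Σ(b_i/K_i) = 1.61/1320 + 11.1/0.0667 + 12.4/44.0 + 3.36/30.4 = 166.8 d.
q = Δh / Σ(b_i/K_i) = 17.0 / 166.8 = 0.1019 m/day.
In each layer the seepage velocity is v_i = q/n_i, so the layer transit time is t_i = b_i·n_i / q:
  layer 1 (clean gravel): t_1 = 1.61 × 0.18 / 0.1019 = 2.844 d
  layer 2 (silt): t_2 = 11.1 × 0.18 / 0.1019 = 19.61 d
  layer 3 (karst limestone): t_3 = 12.4 × 0.08 / 0.1019 = 9.734 d
  layer 4 (coarse sand): t_4 = 3.36 × 0.29 / 0.1019 = 9.561 d
Total t = Σ t_i = 41.74 days.

41.7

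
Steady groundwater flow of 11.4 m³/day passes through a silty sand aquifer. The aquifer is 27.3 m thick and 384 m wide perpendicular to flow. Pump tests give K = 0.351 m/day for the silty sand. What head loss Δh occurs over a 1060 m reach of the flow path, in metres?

3.28

Cross-sectional area A = 384 × 27.3 = 10483 m².
From Q = K·A·i, i = Q / (K·A) = 11.4 / (0.3510 × 10483) = 0.003098.
Head loss Δh = i · L = 0.003098 × 1060 = 3.284 m.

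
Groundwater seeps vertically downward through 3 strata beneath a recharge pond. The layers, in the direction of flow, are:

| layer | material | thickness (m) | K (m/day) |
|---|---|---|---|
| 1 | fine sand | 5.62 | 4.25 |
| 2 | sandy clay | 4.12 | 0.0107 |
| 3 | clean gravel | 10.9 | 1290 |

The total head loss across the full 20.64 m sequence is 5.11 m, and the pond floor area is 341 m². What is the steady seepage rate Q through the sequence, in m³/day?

4.51

Flow is perpendicular to layering, so the layers act in series and the equivalent K is the thickness-weighted harmonic mean.
Total thickness L = 5.62 + 4.12 + 10.9 = 20.64 m.
Σ(b_i/K_i) = 5.62/4.25 + 4.12/0.0107 + 10.9/1290 = 386.4 d.
K_eq = L / Σ(b_i/K_i) = 20.64 / 386.4 = 0.05342 m/day.
Q = K_eq · A · (Δh/L) = 0.05342 × 341 × (5.11/20.64) = 4.510 m³/day.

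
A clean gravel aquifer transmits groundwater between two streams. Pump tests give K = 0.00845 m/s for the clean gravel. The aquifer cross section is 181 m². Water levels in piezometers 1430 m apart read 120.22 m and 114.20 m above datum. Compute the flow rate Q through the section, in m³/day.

556

Convert K: 0.00845 m/s × 86400 = 730.1 m/day.
Hydraulic gradient i = (120.22 − 114.20) / 1430 = 6.02 / 1430 = 0.004210.
Darcy's law: Q = K · A · i = 730.1 × 181.0 × 0.004210 = 556.3 m³/day.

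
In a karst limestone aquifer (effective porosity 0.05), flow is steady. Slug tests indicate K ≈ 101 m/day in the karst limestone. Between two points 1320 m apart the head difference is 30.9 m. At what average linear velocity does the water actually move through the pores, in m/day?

47.3

Hydraulic gradient i = Δh / L = 30.9 / 1320 = 0.02341.
Darcy flux q = K · i = 101.0 × 0.02341 = 2.364 m/day.
Seepage velocity v = q / n_e = 2.364 / 0.05 = 47.29 m/day.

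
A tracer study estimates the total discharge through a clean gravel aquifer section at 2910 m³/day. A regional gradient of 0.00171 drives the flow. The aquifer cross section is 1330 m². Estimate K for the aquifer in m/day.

Hydraulic gradient i = 0.00171.
From Q = K·A·i, K = Q / (A·i) = 2910 / (1330 × 0.001710) = 1280 m/day.

1280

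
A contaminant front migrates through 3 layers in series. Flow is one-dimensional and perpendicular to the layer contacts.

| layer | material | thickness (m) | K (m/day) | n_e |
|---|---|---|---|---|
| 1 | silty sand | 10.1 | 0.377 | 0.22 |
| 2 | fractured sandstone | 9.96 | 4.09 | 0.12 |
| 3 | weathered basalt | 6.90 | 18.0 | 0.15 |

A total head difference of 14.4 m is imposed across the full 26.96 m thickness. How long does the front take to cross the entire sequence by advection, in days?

With flow normal to the layers, continuity requires the same specific discharge q through every layer.
Σ(b_i/K_i) = 10.1/0.377 + 9.96/4.09 + 6.90/18.0 = 29.61 d.
q = Δh / Σ(b_i/K_i) = 14.4 / 29.61 = 0.4863 m/day.
In each layer the seepage velocity is v_i = q/n_i, so the layer transit time is t_i = b_i·n_i / q:
  layer 1 (silty sand): t_1 = 10.1 × 0.22 / 0.4863 = 4.569 d
  layer 2 (fractured sandstone): t_2 = 9.96 × 0.12 / 0.4863 = 2.458 d
  layer 3 (weathered basalt): t_3 = 6.90 × 0.15 / 0.4863 = 2.128 d
Total t = Σ t_i = 9.155 days.

9.15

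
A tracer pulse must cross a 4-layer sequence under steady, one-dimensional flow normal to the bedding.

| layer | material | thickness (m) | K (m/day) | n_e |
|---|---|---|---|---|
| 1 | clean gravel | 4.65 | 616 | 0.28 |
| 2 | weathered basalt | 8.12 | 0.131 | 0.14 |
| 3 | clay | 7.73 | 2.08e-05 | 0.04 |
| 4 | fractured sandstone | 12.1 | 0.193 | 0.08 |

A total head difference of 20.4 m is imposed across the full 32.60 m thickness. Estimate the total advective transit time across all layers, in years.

With flow normal to the layers, continuity requires the same specific discharge q through every layer.
Σ(b_i/K_i) = 4.65/616 + 8.12/0.131 + 7.73/2.08e-05 + 12.1/0.193 = 3.718e+05 d.
q = Δh / Σ(b_i/K_i) = 20.4 / 3.718e+05 = 5.487e-05 m/day.
In each layer the seepage velocity is v_i = q/n_i, so the layer transit time is t_i = b_i·n_i / q:
  layer 1 (clean gravel): t_1 = 4.65 × 0.28 / 5.487e-05 = 23727 d
  layer 2 (weathered basalt): t_2 = 8.12 × 0.14 / 5.487e-05 = 20716 d
  layer 3 (clay): t_3 = 7.73 × 0.04 / 5.487e-05 = 5635 d
  layer 4 (fractured sandstone): t_4 = 12.1 × 0.08 / 5.487e-05 = 17640 d
Total t = Σ t_i = 67719 days = 185.4 years.

185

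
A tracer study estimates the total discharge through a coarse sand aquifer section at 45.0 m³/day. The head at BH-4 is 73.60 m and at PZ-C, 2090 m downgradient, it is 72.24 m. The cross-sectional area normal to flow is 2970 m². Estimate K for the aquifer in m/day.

23.3

Hydraulic gradient i = (73.60 − 72.24) / 2090 = 1.36 / 2090 = 0.0006507.
From Q = K·A·i, K = Q / (A·i) = 45.0 / (2970 × 0.0006507) = 23.28 m/day.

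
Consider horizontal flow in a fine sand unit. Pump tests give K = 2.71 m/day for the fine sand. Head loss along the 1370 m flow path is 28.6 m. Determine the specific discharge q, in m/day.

Hydraulic gradient i = Δh / L = 28.6 / 1370 = 0.02088.
Specific discharge q = K · i = 2.710 × 0.02088 = 0.05657 m/day.

0.0566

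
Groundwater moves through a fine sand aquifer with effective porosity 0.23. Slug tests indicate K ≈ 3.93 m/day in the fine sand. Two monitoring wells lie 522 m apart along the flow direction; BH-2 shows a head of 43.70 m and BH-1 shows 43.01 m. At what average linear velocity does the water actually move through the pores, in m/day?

Hydraulic gradient i = (43.70 − 43.01) / 522 = 0.69 / 522 = 0.001322.
Darcy flux q = K · i = 3.930 × 0.001322 = 0.005195 m/day.
Seepage velocity v = q / n_e = 0.005195 / 0.23 = 0.02259 m/day.

0.0226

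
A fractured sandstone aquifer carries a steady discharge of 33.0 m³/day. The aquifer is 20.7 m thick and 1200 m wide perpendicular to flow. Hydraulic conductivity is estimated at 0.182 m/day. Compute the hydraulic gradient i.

0.00730

Cross-sectional area A = 1200 × 20.7 = 24840 m².
From Q = K·A·i, i = Q / (K·A) = 33.0 / (0.1820 × 24840) = 0.007299.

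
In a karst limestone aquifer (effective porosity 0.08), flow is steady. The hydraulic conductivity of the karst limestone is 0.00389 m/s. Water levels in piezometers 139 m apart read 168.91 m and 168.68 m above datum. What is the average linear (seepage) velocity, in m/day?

6.95

Convert K: 0.00389 m/s × 86400 = 336.1 m/day.
Hydraulic gradient i = (168.91 − 168.68) / 139 = 0.23 / 139 = 0.001655.
Darcy flux q = K · i = 336.1 × 0.001655 = 0.5561 m/day.
Seepage velocity v = q / n_e = 0.5561 / 0.08 = 6.952 m/day.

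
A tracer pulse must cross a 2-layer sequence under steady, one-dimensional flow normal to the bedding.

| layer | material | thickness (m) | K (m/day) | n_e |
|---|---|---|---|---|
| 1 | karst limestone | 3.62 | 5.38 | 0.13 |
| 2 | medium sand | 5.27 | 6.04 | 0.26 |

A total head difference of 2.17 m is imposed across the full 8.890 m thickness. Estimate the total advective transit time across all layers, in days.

With flow normal to the layers, continuity requires the same specific discharge q through every layer.
Σ(b_i/K_i) = 3.62/5.38 + 5.27/6.04 = 1.545 d.
q = Δh / Σ(b_i/K_i) = 2.17 / 1.545 = 1.404 m/day.
In each layer the seepage velocity is v_i = q/n_i, so the layer transit time is t_i = b_i·n_i / q:
  layer 1 (karst limestone): t_1 = 3.62 × 0.13 / 1.404 = 0.3351 d
  layer 2 (medium sand): t_2 = 5.27 × 0.26 / 1.404 = 0.9758 d
Total t = Σ t_i = 1.311 days.

1.31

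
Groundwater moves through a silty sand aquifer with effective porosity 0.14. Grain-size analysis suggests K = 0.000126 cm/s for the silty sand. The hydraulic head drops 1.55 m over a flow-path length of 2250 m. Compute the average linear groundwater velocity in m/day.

0.000536

Convert K: 0.000126 cm/s × 864 = 0.1089 m/day.
Hydraulic gradient i = Δh / L = 1.55 / 2250 = 0.0006889.
Darcy flux q = K · i = 0.1089 × 0.0006889 = 7.500e-05 m/day.
Seepage velocity v = q / n_e = 7.500e-05 / 0.14 = 0.0005357 m/day.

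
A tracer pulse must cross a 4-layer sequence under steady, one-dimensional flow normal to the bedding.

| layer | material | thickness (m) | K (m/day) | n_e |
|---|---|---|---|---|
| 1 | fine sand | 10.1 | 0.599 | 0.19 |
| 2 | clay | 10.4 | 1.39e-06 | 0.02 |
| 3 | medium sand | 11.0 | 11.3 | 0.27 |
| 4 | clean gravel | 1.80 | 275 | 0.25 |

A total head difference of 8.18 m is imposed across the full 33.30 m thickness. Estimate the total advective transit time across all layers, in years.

13900

With flow normal to the layers, continuity requires the same specific discharge q through every layer.
Σ(b_i/K_i) = 10.1/0.599 + 10.4/1.39e-06 + 11.0/11.3 + 1.80/275 = 7.482e+06 d.
q = Δh / Σ(b_i/K_i) = 8.18 / 7.482e+06 = 1.093e-06 m/day.
In each layer the seepage velocity is v_i = q/n_i, so the layer transit time is t_i = b_i·n_i / q:
  layer 1 (fine sand): t_1 = 10.1 × 0.19 / 1.093e-06 = 1.755e+06 d
  layer 2 (clay): t_2 = 10.4 × 0.02 / 1.093e-06 = 1.903e+05 d
  layer 3 (medium sand): t_3 = 11.0 × 0.27 / 1.093e-06 = 2.717e+06 d
  layer 4 (clean gravel): t_4 = 1.80 × 0.25 / 1.093e-06 = 4.116e+05 d
Total t = Σ t_i = 5.074e+06 days = 13891 years.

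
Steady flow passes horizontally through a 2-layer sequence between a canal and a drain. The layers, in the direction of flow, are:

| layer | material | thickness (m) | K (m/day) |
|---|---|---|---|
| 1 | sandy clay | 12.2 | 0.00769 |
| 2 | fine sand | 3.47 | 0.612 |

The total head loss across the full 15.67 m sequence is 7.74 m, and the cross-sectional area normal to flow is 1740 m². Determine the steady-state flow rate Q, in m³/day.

8.46

Flow is perpendicular to layering, so the layers act in series and the equivalent K is the thickness-weighted harmonic mean.
Total thickness L = 12.2 + 3.47 = 15.67 m.
Σ(b_i/K_i) = 12.2/0.00769 + 3.47/0.612 = 1592 d.
K_eq = L / Σ(b_i/K_i) = 15.67 / 1592 = 0.009842 m/day.
Q = K_eq · A · (Δh/L) = 0.009842 × 1740 × (7.74/15.67) = 8.459 m³/day.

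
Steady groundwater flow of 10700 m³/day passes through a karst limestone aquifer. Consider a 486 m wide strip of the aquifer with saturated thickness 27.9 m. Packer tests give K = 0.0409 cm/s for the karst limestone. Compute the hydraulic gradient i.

Convert K: 0.0409 cm/s × 864 = 35.34 m/day.
Cross-sectional area A = 486 × 27.9 = 13559 m².
From Q = K·A·i, i = Q / (K·A) = 10700 / (35.34 × 13559) = 0.02233.

0.0223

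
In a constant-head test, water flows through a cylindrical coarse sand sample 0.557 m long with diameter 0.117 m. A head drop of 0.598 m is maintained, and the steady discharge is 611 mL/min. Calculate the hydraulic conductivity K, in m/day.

76.2

Cross-sectional area A = π·(d/2)² = π × (0.117/2)² = 0.01075 m².
Convert discharge: 611 mL/min = 1.018e-05 m³/s.
Darcy's law rearranged: K = Q·L / (A·Δh) = 1.018e-05 × 0.557 / (0.01075 × 0.598) = 0.0008822 m/s = 76.22 m/day.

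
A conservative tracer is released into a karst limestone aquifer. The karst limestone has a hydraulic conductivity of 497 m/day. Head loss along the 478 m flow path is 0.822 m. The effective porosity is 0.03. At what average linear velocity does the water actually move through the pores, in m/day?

28.5

Hydraulic gradient i = Δh / L = 0.822 / 478 = 0.001720.
Darcy flux q = K · i = 497.0 × 0.001720 = 0.8547 m/day.
Seepage velocity v = q / n_e = 0.8547 / 0.03 = 28.49 m/day.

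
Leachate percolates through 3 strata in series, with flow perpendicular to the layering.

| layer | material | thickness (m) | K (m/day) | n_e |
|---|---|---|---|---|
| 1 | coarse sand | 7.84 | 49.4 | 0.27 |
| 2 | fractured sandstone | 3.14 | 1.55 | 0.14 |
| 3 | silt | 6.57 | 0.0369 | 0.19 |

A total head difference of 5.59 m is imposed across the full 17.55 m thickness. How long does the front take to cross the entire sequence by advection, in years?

0.336

With flow normal to the layers, continuity requires the same specific discharge q through every layer.
Σ(b_i/K_i) = 7.84/49.4 + 3.14/1.55 + 6.57/0.0369 = 180.2 d.
q = Δh / Σ(b_i/K_i) = 5.59 / 180.2 = 0.03102 m/day.
In each layer the seepage velocity is v_i = q/n_i, so the layer transit time is t_i = b_i·n_i / q:
  layer 1 (coarse sand): t_1 = 7.84 × 0.27 / 0.03102 = 68.25 d
  layer 2 (fractured sandstone): t_2 = 3.14 × 0.14 / 0.03102 = 14.17 d
  layer 3 (silt): t_3 = 6.57 × 0.19 / 0.03102 = 40.25 d
Total t = Σ t_i = 122.7 days = 0.3359 years.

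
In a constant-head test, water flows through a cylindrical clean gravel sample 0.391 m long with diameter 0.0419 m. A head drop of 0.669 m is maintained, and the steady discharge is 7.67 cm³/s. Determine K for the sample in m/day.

281

Cross-sectional area A = π·(d/2)² = π × (0.0419/2)² = 0.001379 m².
Convert discharge: 7.67 cm³/s = 7.670e-06 m³/s.
Darcy's law rearranged: K = Q·L / (A·Δh) = 7.670e-06 × 0.391 / (0.001379 × 0.669) = 0.003251 m/s = 280.9 m/day.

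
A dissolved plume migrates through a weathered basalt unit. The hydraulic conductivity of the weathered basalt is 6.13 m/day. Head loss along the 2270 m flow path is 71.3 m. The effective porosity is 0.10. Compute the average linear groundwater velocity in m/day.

1.93

Hydraulic gradient i = Δh / L = 71.3 / 2270 = 0.03141.
Darcy flux q = K · i = 6.130 × 0.03141 = 0.1925 m/day.
Seepage velocity v = q / n_e = 0.1925 / 0.10 = 1.925 m/day.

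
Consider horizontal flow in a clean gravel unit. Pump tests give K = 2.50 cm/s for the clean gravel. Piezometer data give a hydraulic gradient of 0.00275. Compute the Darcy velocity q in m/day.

Convert K: 2.50 cm/s × 864 = 2160 m/day.
Hydraulic gradient i = 0.00275.
Specific discharge q = K · i = 2160 × 0.002750 = 5.940 m/day.

5.94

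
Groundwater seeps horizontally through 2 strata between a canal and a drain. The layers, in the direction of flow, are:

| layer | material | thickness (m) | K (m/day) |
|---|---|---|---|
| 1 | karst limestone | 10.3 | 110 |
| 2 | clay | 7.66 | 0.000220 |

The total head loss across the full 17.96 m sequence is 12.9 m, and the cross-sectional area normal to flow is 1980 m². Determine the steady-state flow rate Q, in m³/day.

Flow is perpendicular to layering, so the layers act in series and the equivalent K is the thickness-weighted harmonic mean.
Total thickness L = 10.3 + 7.66 = 17.96 m.
Σ(b_i/K_i) = 10.3/110 + 7.66/0.000220 = 34818 d.
K_eq = L / Σ(b_i/K_i) = 17.96 / 34818 = 0.0005158 m/day.
Q = K_eq · A · (Δh/L) = 0.0005158 × 1980 × (12.9/17.96) = 0.7336 m³/day.

0.734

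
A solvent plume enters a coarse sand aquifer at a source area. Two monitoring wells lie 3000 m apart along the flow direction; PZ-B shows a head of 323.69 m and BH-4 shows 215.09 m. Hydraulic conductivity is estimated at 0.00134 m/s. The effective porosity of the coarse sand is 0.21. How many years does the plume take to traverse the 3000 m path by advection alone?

0.412

Convert K: 0.00134 m/s × 86400 = 115.8 m/day.
Hydraulic gradient i = (323.69 − 215.09) / 3000 = 108.6 / 3000 = 0.03620.
Darcy flux q = K · i = 115.8 × 0.03620 = 4.191 m/day.
Seepage velocity v = q / n_e = 4.191 / 0.21 = 19.96 m/day.
Travel time t = L / v = 3000 / 19.96 = 150.3 days = 0.4116 years.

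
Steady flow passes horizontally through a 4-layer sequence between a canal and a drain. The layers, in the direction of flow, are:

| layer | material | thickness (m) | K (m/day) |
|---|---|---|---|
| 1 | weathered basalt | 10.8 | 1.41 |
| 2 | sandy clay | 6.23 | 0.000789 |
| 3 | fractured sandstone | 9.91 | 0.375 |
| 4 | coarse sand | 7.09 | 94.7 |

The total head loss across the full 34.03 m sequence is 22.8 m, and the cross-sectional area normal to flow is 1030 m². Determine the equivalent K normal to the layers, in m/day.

0.00429

Flow is perpendicular to layering, so the layers act in series and the equivalent K is the thickness-weighted harmonic mean.
Total thickness L = 10.8 + 6.23 + 9.91 + 7.09 = 34.03 m.
Σ(b_i/K_i) = 10.8/1.41 + 6.23/0.000789 + 9.91/0.375 + 7.09/94.7 = 7930 d.
K_eq = L / Σ(b_i/K_i) = 34.03 / 7930 = 0.004291 m/day.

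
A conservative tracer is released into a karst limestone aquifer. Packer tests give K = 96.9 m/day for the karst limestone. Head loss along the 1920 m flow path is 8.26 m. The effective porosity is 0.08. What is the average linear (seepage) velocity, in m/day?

Hydraulic gradient i = Δh / L = 8.26 / 1920 = 0.004302.
Darcy flux q = K · i = 96.90 × 0.004302 = 0.4169 m/day.
Seepage velocity v = q / n_e = 0.4169 / 0.08 = 5.211 m/day.

5.21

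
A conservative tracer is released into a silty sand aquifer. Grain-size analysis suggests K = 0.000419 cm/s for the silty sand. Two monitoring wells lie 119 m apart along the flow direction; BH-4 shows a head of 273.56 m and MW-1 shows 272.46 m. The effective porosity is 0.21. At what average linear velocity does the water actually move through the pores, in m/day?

0.0159

Convert K: 0.000419 cm/s × 864 = 0.3620 m/day.
Hydraulic gradient i = (273.56 − 272.46) / 119 = 1.1 / 119 = 0.009244.
Darcy flux q = K · i = 0.3620 × 0.009244 = 0.003346 m/day.
Seepage velocity v = q / n_e = 0.003346 / 0.21 = 0.01594 m/day.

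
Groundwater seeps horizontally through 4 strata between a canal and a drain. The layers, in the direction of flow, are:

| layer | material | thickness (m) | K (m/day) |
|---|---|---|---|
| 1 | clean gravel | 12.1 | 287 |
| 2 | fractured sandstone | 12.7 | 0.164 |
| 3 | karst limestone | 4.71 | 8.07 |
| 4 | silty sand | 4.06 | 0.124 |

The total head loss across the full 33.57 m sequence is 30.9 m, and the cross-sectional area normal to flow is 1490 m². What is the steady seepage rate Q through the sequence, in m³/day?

416

Flow is perpendicular to layering, so the layers act in series and the equivalent K is the thickness-weighted harmonic mean.
Total thickness L = 12.1 + 12.7 + 4.71 + 4.06 = 33.57 m.
Σ(b_i/K_i) = 12.1/287 + 12.7/0.164 + 4.71/8.07 + 4.06/0.124 = 110.8 d.
K_eq = L / Σ(b_i/K_i) = 33.57 / 110.8 = 0.3030 m/day.
Q = K_eq · A · (Δh/L) = 0.3030 × 1490 × (30.9/33.57) = 415.5 m³/day.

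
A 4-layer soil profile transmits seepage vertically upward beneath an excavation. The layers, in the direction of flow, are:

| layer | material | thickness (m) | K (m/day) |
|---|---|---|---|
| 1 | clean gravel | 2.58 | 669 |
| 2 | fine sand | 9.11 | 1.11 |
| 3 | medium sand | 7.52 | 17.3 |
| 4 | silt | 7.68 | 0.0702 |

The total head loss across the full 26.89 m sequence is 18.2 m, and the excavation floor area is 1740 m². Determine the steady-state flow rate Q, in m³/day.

268

Flow is perpendicular to layering, so the layers act in series and the equivalent K is the thickness-weighted harmonic mean.
Total thickness L = 2.58 + 9.11 + 7.52 + 7.68 = 26.89 m.
Σ(b_i/K_i) = 2.58/669 + 9.11/1.11 + 7.52/17.3 + 7.68/0.0702 = 118.0 d.
K_eq = L / Σ(b_i/K_i) = 26.89 / 118.0 = 0.2278 m/day.
Q = K_eq · A · (Δh/L) = 0.2278 × 1740 × (18.2/26.89) = 268.3 m³/day.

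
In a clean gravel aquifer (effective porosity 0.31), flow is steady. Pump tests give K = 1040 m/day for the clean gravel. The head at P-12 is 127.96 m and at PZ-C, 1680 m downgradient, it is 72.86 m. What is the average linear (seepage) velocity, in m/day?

110

Hydraulic gradient i = (127.96 − 72.86) / 1680 = 55.1 / 1680 = 0.03280.
Darcy flux q = K · i = 1040 × 0.03280 = 34.11 m/day.
Seepage velocity v = q / n_e = 34.11 / 0.31 = 110.0 m/day.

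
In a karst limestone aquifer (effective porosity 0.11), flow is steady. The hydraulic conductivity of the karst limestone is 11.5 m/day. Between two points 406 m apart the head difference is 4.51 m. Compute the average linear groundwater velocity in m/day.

1.16

Hydraulic gradient i = Δh / L = 4.51 / 406 = 0.01111.
Darcy flux q = K · i = 11.50 × 0.01111 = 0.1277 m/day.
Seepage velocity v = q / n_e = 0.1277 / 0.11 = 1.161 m/day.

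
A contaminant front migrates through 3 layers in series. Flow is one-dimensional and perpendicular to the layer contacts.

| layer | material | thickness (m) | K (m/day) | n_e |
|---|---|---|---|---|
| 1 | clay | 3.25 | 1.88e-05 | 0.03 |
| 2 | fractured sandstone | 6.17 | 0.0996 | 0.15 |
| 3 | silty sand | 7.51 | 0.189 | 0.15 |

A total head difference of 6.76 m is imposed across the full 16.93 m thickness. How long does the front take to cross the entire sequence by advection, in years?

With flow normal to the layers, continuity requires the same specific discharge q through every layer.
Σ(b_i/K_i) = 3.25/1.88e-05 + 6.17/0.0996 + 7.51/0.189 = 1.730e+05 d.
q = Δh / Σ(b_i/K_i) = 6.76 / 1.730e+05 = 3.908e-05 m/day.
In each layer the seepage velocity is v_i = q/n_i, so the layer transit time is t_i = b_i·n_i / q:
  layer 1 (clay): t_1 = 3.25 × 0.03 / 3.908e-05 = 2495 d
  layer 2 (fractured sandstone): t_2 = 6.17 × 0.15 / 3.908e-05 = 23682 d
  layer 3 (silty sand): t_3 = 7.51 × 0.15 / 3.908e-05 = 28825 d
Total t = Σ t_i = 55001 days = 150.6 years.

151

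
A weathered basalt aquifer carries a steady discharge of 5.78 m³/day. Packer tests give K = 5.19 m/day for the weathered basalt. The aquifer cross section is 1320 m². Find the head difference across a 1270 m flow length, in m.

From Q = K·A·i, i = Q / (K·A) = 5.78 / (5.190 × 1320) = 0.0008437.
Head loss Δh = i · L = 0.0008437 × 1270 = 1.071 m.

1.07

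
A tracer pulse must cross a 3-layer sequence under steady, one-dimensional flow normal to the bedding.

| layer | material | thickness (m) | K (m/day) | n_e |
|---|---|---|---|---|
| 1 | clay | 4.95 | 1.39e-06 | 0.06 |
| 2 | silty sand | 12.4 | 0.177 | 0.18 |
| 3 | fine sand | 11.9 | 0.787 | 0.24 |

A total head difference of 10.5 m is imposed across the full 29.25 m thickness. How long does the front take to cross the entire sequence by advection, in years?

5000

With flow normal to the layers, continuity requires the same specific discharge q through every layer.
Σ(b_i/K_i) = 4.95/1.39e-06 + 12.4/0.177 + 11.9/0.787 = 3.561e+06 d.
q = Δh / Σ(b_i/K_i) = 10.5 / 3.561e+06 = 2.948e-06 m/day.
In each layer the seepage velocity is v_i = q/n_i, so the layer transit time is t_i = b_i·n_i / q:
  layer 1 (clay): t_1 = 4.95 × 0.06 / 2.948e-06 = 1.007e+05 d
  layer 2 (silty sand): t_2 = 12.4 × 0.18 / 2.948e-06 = 7.570e+05 d
  layer 3 (fine sand): t_3 = 11.9 × 0.24 / 2.948e-06 = 9.687e+05 d
Total t = Σ t_i = 1.826e+06 days = 5000 years.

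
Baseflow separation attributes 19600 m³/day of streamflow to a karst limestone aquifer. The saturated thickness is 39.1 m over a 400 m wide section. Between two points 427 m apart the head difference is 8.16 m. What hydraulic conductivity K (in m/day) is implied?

Cross-sectional area A = 400 × 39.1 = 15640 m².
Hydraulic gradient i = Δh / L = 8.16 / 427 = 0.01911.
From Q = K·A·i, K = Q / (A·i) = 19600 / (15640 × 0.01911) = 65.58 m/day.

65.6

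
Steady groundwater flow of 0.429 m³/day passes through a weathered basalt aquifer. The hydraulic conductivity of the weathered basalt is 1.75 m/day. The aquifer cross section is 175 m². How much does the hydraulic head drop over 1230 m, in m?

1.72

From Q = K·A·i, i = Q / (K·A) = 0.429 / (1.750 × 175.0) = 0.001401.
Head loss Δh = i · L = 0.001401 × 1230 = 1.723 m.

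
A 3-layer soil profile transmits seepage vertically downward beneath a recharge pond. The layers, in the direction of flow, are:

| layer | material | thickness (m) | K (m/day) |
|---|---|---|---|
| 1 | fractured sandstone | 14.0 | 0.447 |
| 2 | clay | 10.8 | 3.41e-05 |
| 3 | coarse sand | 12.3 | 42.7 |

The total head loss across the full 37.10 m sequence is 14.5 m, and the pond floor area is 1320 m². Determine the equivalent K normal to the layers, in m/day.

0.000117

Flow is perpendicular to layering, so the layers act in series and the equivalent K is the thickness-weighted harmonic mean.
Total thickness L = 14.0 + 10.8 + 12.3 = 37.10 m.
Σ(b_i/K_i) = 14.0/0.447 + 10.8/3.41e-05 + 12.3/42.7 = 3.167e+05 d.
K_eq = L / Σ(b_i/K_i) = 37.10 / 3.167e+05 = 0.0001171 m/day.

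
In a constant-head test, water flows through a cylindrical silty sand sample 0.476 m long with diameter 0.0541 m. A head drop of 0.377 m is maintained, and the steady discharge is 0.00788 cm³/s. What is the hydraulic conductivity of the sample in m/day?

0.374

Cross-sectional area A = π·(d/2)² = π × (0.0541/2)² = 0.002299 m².
Convert discharge: 0.00788 cm³/s = 7.880e-09 m³/s.
Darcy's law rearranged: K = Q·L / (A·Δh) = 7.880e-09 × 0.476 / (0.002299 × 0.377) = 4.328e-06 m/s = 0.3740 m/day.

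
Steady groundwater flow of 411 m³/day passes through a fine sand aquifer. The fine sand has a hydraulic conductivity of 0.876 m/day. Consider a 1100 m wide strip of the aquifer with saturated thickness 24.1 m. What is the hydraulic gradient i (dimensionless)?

0.0177

Cross-sectional area A = 1100 × 24.1 = 26510 m².
From Q = K·A·i, i = Q / (K·A) = 411 / (0.8760 × 26510) = 0.01770.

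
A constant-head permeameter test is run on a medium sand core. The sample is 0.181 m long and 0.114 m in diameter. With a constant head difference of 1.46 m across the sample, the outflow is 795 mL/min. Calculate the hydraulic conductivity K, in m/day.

Cross-sectional area A = π·(d/2)² = π × (0.114/2)² = 0.01021 m².
Convert discharge: 795 mL/min = 1.325e-05 m³/s.
Darcy's law rearranged: K = Q·L / (A·Δh) = 1.325e-05 × 0.181 / (0.01021 × 1.46) = 0.0001609 m/s = 13.90 m/day.

13.9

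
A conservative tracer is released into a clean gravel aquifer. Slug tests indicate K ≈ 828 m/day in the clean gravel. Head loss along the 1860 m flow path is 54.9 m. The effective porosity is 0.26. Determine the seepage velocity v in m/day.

Hydraulic gradient i = Δh / L = 54.9 / 1860 = 0.02952.
Darcy flux q = K · i = 828.0 × 0.02952 = 24.44 m/day.
Seepage velocity v = q / n_e = 24.44 / 0.26 = 94.00 m/day.

94.0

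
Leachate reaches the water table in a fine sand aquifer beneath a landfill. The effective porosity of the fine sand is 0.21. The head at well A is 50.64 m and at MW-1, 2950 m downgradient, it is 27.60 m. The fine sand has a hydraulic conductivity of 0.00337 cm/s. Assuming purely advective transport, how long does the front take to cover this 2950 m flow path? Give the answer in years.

Convert K: 0.00337 cm/s × 864 = 2.912 m/day.
Hydraulic gradient i = (50.64 − 27.60) / 2950 = 23.04 / 2950 = 0.007810.
Darcy flux q = K · i = 2.912 × 0.007810 = 0.02274 m/day.
Seepage velocity v = q / n_e = 0.02274 / 0.21 = 0.1083 m/day.
Travel time t = L / v = 2950 / 0.1083 = 27242 days = 74.58 years.

74.6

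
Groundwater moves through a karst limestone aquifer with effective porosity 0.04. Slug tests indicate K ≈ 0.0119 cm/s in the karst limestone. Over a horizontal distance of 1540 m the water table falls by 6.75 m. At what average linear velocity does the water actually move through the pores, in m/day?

1.13

Convert K: 0.0119 cm/s × 864 = 10.28 m/day.
Hydraulic gradient i = Δh / L = 6.75 / 1540 = 0.004383.
Darcy flux q = K · i = 10.28 × 0.004383 = 0.04507 m/day.
Seepage velocity v = q / n_e = 0.04507 / 0.04 = 1.127 m/day.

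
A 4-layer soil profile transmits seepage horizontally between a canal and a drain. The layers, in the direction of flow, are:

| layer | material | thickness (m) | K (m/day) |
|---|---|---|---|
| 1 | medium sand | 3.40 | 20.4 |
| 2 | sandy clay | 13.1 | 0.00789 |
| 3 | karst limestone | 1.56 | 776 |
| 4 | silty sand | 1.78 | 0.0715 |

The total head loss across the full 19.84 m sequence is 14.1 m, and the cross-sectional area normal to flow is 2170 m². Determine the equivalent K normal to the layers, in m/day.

0.0118

Flow is perpendicular to layering, so the layers act in series and the equivalent K is the thickness-weighted harmonic mean.
Total thickness L = 3.40 + 13.1 + 1.56 + 1.78 = 19.84 m.
Σ(b_i/K_i) = 3.40/20.4 + 13.1/0.00789 + 1.56/776 + 1.78/0.0715 = 1685 d.
K_eq = L / Σ(b_i/K_i) = 19.84 / 1685 = 0.01177 m/day.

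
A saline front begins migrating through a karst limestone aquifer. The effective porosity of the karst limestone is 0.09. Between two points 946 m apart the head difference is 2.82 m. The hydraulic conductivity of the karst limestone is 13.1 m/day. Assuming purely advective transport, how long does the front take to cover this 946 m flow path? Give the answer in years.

5.97

Hydraulic gradient i = Δh / L = 2.82 / 946 = 0.002981.
Darcy flux q = K · i = 13.10 × 0.002981 = 0.03905 m/day.
Seepage velocity v = q / n_e = 0.03905 / 0.09 = 0.4339 m/day.
Travel time t = L / v = 946 / 0.4339 = 2180 days = 5.969 years.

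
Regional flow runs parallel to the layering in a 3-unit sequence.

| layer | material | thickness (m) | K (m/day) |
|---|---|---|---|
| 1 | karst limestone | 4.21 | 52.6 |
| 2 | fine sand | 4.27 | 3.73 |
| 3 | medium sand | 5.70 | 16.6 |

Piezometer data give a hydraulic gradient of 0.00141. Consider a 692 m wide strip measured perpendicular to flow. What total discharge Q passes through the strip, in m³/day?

324

Flow is parallel to layering, so each bed carries its own Darcy discharge and the transmissivities add.
Σ(K_i·b_i) = 52.6×4.21 + 3.73×4.27 + 16.6×5.70 = 332.0 m²/day.
Hydraulic gradient i = 0.00141.
Q = Σ(K_i·b_i) · W · i = 332.0 × 692 × 0.001410 = 323.9 m³/day.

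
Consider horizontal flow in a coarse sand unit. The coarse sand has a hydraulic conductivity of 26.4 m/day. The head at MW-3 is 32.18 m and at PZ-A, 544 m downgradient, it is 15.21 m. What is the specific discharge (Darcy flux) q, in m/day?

0.824

Hydraulic gradient i = (32.18 − 15.21) / 544 = 16.97 / 544 = 0.03119.
Specific discharge q = K · i = 26.40 × 0.03119 = 0.8235 m/day.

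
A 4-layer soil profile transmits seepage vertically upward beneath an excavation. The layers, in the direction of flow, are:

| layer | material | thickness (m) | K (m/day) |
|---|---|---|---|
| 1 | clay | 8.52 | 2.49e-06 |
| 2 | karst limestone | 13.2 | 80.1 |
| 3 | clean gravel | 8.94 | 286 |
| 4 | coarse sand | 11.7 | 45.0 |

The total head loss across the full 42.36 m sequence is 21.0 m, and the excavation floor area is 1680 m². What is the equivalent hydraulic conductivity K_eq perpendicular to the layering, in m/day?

1.24e-05

Flow is perpendicular to layering, so the layers act in series and the equivalent K is the thickness-weighted harmonic mean.
Total thickness L = 8.52 + 13.2 + 8.94 + 11.7 = 42.36 m.
Σ(b_i/K_i) = 8.52/2.49e-06 + 13.2/80.1 + 8.94/286 + 11.7/45.0 = 3.422e+06 d.
K_eq = L / Σ(b_i/K_i) = 42.36 / 3.422e+06 = 1.238e-05 m/day.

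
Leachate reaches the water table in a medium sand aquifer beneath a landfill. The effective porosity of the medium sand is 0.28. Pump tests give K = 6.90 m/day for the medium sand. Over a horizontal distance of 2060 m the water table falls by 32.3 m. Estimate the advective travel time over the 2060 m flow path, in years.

14.6

Hydraulic gradient i = Δh / L = 32.3 / 2060 = 0.01568.
Darcy flux q = K · i = 6.900 × 0.01568 = 0.1082 m/day.
Seepage velocity v = q / n_e = 0.1082 / 0.28 = 0.3864 m/day.
Travel time t = L / v = 2060 / 0.3864 = 5331 days = 14.60 years.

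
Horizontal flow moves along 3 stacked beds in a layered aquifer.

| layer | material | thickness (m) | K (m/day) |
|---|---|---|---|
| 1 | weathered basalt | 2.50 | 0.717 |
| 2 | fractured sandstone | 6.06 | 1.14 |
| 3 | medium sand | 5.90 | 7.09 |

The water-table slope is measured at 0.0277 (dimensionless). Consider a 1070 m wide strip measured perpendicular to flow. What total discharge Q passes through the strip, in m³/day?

1500

Flow is parallel to layering, so each bed carries its own Darcy discharge and the transmissivities add.
Σ(K_i·b_i) = 0.717×2.50 + 1.14×6.06 + 7.09×5.90 = 50.53 m²/day.
Hydraulic gradient i = 0.0277.
Q = Σ(K_i·b_i) · W · i = 50.53 × 1070 × 0.02770 = 1498 m³/day.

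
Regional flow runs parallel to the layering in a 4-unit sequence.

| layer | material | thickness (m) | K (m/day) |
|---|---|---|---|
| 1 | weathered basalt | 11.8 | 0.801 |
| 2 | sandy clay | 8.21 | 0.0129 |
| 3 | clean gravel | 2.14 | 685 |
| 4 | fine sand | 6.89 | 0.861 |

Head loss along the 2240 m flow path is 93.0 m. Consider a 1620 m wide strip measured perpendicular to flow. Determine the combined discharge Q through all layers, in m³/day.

99600

Flow is parallel to layering, so each bed carries its own Darcy discharge and the transmissivities add.
Σ(K_i·b_i) = 0.801×11.8 + 0.0129×8.21 + 685×2.14 + 0.861×6.89 = 1481 m²/day.
Hydraulic gradient i = Δh / L = 93.0 / 2240 = 0.04152.
Q = Σ(K_i·b_i) · W · i = 1481 × 1620 × 0.04152 = 99637 m³/day.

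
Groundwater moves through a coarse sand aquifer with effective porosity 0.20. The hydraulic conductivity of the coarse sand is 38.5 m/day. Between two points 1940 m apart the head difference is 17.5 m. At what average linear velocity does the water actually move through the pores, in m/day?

1.74

Hydraulic gradient i = Δh / L = 17.5 / 1940 = 0.009021.
Darcy flux q = K · i = 38.50 × 0.009021 = 0.3473 m/day.
Seepage velocity v = q / n_e = 0.3473 / 0.20 = 1.736 m/day.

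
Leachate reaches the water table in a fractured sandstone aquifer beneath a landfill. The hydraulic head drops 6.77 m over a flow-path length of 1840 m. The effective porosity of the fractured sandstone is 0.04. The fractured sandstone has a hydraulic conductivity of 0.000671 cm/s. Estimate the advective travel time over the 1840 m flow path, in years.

94.5

Convert K: 0.000671 cm/s × 864 = 0.5797 m/day.
Hydraulic gradient i = Δh / L = 6.77 / 1840 = 0.003679.
Darcy flux q = K · i = 0.5797 × 0.003679 = 0.002133 m/day.
Seepage velocity v = q / n_e = 0.002133 / 0.04 = 0.05333 m/day.
Travel time t = L / v = 1840 / 0.05333 = 34504 days = 94.47 years.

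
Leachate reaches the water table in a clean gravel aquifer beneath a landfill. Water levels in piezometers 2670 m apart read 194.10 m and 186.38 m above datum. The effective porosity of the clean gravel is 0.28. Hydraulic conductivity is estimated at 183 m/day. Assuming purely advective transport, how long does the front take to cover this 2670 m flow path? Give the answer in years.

3.87

Hydraulic gradient i = (194.10 − 186.38) / 2670 = 7.72 / 2670 = 0.002891.
Darcy flux q = K · i = 183.0 × 0.002891 = 0.5291 m/day.
Seepage velocity v = q / n_e = 0.5291 / 0.28 = 1.890 m/day.
Travel time t = L / v = 2670 / 1.890 = 1413 days = 3.868 years.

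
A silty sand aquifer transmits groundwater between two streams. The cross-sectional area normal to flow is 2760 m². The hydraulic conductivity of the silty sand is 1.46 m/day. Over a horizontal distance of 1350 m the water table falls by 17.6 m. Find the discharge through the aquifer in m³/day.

52.5

Hydraulic gradient i = Δh / L = 17.6 / 1350 = 0.01304.
Darcy's law: Q = K · A · i = 1.460 × 2760 × 0.01304 = 52.53 m³/day.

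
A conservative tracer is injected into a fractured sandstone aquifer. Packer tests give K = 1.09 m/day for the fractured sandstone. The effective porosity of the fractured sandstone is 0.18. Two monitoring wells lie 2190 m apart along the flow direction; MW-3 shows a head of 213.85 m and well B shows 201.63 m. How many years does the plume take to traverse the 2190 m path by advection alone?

177

Hydraulic gradient i = (213.85 − 201.63) / 2190 = 12.22 / 2190 = 0.005580.
Darcy flux q = K · i = 1.090 × 0.005580 = 0.006082 m/day.
Seepage velocity v = q / n_e = 0.006082 / 0.18 = 0.03379 m/day.
Travel time t = L / v = 2190 / 0.03379 = 64813 days = 177.4 years.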